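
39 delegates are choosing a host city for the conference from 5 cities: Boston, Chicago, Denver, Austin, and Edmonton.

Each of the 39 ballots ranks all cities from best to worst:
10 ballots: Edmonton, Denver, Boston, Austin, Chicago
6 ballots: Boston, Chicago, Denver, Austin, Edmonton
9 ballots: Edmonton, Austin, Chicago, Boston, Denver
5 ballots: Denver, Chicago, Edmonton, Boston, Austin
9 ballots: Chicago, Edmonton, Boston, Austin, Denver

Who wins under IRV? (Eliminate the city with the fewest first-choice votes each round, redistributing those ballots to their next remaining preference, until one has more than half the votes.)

Round 1: Boston 6, Chicago 9, Denver 5, Austin 0, Edmonton 19. Austin eliminated.
Round 2: Boston 6, Chicago 9, Denver 5, Edmonton 19. Denver eliminated.
Round 3: Boston 6, Chicago 14, Edmonton 19. Boston eliminated.
Round 4: Chicago 20, Edmonton 19. Chicago has a majority (≥20).

Chicago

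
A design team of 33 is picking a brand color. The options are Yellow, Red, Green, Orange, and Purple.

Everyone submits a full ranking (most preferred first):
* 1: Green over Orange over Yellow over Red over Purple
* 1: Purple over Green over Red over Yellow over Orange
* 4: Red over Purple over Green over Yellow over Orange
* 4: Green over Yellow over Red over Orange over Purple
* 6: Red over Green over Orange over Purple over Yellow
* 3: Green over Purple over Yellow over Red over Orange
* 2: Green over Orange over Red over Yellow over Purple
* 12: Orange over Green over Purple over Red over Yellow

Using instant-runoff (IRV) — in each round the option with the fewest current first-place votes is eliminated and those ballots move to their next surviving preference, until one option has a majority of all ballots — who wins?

Green

Round 1: Yellow 0, Red 10, Green 10, Orange 12, Purple 1. Yellow eliminated.
Round 2: Red 10, Green 10, Orange 12, Purple 1. Purple eliminated.
Round 3: Red 10, Green 11, Orange 12. Red eliminated.
Round 4: Green 21, Orange 12. Green has a majority (≥17).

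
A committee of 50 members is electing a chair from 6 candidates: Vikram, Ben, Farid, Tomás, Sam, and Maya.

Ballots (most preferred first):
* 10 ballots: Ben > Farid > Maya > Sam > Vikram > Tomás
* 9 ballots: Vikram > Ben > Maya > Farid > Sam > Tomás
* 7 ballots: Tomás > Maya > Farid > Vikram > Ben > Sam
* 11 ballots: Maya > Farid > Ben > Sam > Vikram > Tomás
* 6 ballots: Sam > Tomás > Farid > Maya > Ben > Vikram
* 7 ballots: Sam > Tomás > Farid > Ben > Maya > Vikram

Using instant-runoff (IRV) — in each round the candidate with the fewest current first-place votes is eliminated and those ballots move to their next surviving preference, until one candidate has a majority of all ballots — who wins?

Ben

Round 1: Vikram 9, Ben 10, Farid 0, Tomás 7, Sam 13, Maya 11. Farid eliminated.
Round 2: Vikram 9, Ben 10, Tomás 7, Sam 13, Maya 11. Tomás eliminated.
Round 3: Vikram 9, Ben 10, Sam 13, Maya 18. Vikram eliminated.
Round 4: Ben 19, Sam 13, Maya 18. Sam eliminated.
Round 5: Ben 26, Maya 24. Ben has a majority (≥26).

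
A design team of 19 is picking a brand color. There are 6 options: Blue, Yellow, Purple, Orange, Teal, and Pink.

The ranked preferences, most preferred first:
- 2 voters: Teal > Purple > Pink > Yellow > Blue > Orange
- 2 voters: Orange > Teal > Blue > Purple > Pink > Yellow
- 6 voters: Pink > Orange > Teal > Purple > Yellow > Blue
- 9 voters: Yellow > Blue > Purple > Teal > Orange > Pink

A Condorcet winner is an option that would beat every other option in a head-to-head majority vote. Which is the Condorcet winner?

Teal

Teal vs Blue: 10–9
Teal vs Yellow: 10–9
Teal vs Purple: 10–9
Teal vs Orange: 11–8
Teal vs Pink: 13–6
Teal beats every other option.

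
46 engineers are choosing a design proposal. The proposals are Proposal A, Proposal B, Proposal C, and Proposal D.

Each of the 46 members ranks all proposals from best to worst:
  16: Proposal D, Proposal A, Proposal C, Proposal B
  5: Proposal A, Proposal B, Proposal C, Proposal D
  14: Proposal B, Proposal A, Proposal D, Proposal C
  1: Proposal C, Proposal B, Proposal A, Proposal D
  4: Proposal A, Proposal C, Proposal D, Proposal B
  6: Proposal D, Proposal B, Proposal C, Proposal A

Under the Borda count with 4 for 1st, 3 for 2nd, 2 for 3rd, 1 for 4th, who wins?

Proposal A: 16×3 + 5×4 + 14×3 + 1×2 + 4×4 + 6×1 = 134
Proposal B: 16×1 + 5×3 + 14×4 + 1×3 + 4×1 + 6×3 = 112
Proposal C: 16×2 + 5×2 + 14×1 + 1×4 + 4×3 + 6×2 = 84
Proposal D: 16×4 + 5×1 + 14×2 + 1×1 + 4×2 + 6×4 = 130

Proposal A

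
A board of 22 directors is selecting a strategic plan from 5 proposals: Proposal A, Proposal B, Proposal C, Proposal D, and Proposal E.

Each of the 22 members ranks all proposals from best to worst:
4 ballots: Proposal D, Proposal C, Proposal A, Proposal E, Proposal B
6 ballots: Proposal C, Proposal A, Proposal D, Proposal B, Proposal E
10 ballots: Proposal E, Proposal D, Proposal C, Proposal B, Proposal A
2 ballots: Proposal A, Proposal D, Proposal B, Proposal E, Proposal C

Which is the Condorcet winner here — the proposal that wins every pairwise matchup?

Proposal D

Proposal D vs Proposal A: 14–8
Proposal D vs Proposal B: 22–0
Proposal D vs Proposal C: 16–6
Proposal D vs Proposal E: 12–10
Proposal D beats every other proposal.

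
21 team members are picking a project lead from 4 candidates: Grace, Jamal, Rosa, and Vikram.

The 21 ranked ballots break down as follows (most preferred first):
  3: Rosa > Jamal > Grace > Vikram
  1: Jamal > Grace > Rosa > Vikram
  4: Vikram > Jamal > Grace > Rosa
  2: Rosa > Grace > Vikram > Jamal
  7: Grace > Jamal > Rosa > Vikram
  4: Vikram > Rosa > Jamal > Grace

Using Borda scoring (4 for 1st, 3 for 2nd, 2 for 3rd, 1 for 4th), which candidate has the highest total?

Grace: 3×2 + 1×3 + 4×2 + 2×3 + 7×4 + 4×1 = 55
Jamal: 3×3 + 1×4 + 4×3 + 2×1 + 7×3 + 4×2 = 56
Rosa: 3×4 + 1×2 + 4×1 + 2×4 + 7×2 + 4×3 = 52
Vikram: 3×1 + 1×1 + 4×4 + 2×2 + 7×1 + 4×4 = 47

Jamal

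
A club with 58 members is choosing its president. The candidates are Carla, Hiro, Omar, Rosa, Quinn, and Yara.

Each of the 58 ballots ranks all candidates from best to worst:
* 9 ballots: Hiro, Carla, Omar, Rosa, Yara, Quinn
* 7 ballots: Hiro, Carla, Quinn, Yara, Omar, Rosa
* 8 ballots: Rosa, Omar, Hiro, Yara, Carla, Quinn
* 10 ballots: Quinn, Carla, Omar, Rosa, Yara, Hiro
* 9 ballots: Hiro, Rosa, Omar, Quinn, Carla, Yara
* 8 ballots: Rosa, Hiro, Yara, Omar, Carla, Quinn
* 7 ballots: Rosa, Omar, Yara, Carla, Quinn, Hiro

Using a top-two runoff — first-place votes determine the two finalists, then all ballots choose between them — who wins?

Round 1 first-place votes: Carla 0, Hiro 25, Omar 0, Rosa 23, Quinn 10, Yara 0. Hiro and Rosa advance.
Runoff: Hiro is ranked above Rosa on 25 ballots, Rosa above Hiro on 33.

Rosa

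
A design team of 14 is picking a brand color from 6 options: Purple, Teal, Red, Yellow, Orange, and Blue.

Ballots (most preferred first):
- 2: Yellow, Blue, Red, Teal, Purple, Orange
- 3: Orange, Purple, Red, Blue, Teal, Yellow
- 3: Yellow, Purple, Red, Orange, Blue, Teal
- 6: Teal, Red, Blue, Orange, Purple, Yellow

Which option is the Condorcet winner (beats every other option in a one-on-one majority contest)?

Red vs Purple: 8–6
Red vs Teal: 8–6
Red vs Yellow: 9–5
Red vs Orange: 11–3
Red vs Blue: 12–2
Red beats every other option.

Red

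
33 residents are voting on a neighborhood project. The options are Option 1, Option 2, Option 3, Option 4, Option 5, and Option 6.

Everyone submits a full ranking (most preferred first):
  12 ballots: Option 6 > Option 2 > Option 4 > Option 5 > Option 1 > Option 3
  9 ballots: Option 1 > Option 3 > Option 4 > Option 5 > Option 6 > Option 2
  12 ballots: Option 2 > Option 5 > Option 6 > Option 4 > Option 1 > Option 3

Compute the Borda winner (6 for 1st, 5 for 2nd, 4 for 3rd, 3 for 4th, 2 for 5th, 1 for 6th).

Option 2

Option 1: 12×2 + 9×6 + 12×2 = 102
Option 2: 12×5 + 9×1 + 12×6 = 141
Option 3: 12×1 + 9×5 + 12×1 = 69
Option 4: 12×4 + 9×4 + 12×3 = 120
Option 5: 12×3 + 9×3 + 12×5 = 123
Option 6: 12×6 + 9×2 + 12×4 = 138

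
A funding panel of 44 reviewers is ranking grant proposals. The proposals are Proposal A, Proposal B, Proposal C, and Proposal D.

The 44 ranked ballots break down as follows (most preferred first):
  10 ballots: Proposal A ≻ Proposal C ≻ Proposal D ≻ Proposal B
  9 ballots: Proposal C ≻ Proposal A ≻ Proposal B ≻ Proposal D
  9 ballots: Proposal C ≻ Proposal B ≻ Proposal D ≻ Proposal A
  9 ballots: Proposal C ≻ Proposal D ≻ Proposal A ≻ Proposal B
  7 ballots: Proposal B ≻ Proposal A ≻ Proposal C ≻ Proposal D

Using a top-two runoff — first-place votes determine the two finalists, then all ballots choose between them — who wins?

Proposal C

Round 1 first-place votes: Proposal A 10, Proposal B 7, Proposal C 27, Proposal D 0. Proposal C and Proposal A advance.
Runoff: Proposal C is ranked above Proposal A on 27 ballots, Proposal A above Proposal C on 17.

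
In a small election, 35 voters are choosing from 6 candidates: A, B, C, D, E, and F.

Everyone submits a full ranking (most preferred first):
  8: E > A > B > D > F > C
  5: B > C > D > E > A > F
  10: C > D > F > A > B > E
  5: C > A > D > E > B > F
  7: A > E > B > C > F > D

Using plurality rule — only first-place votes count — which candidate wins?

C

First-place votes: A 7, B 5, C 15, D 0, E 8, F 0.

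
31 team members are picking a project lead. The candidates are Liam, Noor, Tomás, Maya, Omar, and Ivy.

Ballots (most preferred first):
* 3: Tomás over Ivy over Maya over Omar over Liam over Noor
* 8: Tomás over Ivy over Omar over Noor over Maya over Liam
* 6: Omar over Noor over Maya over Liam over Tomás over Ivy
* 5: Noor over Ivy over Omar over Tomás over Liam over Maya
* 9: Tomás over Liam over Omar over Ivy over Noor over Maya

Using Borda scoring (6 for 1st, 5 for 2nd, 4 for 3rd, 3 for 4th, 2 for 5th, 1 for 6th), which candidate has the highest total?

Liam: 3×2 + 8×1 + 6×3 + 5×2 + 9×5 = 87
Noor: 3×1 + 8×3 + 6×5 + 5×6 + 9×2 = 105
Tomás: 3×6 + 8×6 + 6×2 + 5×3 + 9×6 = 147
Maya: 3×4 + 8×2 + 6×4 + 5×1 + 9×1 = 66
Omar: 3×3 + 8×4 + 6×6 + 5×4 + 9×4 = 133
Ivy: 3×5 + 8×5 + 6×1 + 5×5 + 9×3 = 113

Tomás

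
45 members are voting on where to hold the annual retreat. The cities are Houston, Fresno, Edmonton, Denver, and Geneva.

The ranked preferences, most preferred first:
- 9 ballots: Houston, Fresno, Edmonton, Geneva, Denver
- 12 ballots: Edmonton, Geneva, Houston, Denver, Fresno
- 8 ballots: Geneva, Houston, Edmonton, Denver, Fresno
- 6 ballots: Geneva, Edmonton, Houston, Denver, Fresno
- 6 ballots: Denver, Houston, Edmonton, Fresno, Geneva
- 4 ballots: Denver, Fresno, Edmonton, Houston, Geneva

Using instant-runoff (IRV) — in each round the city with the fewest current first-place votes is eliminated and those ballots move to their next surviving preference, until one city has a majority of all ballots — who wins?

Round 1: Houston 9, Fresno 0, Edmonton 12, Denver 10, Geneva 14. Fresno eliminated.
Round 2: Houston 9, Edmonton 12, Denver 10, Geneva 14. Houston eliminated.
Round 3: Edmonton 21, Denver 10, Geneva 14. Denver eliminated.
Round 4: Edmonton 31, Geneva 14. Edmonton has a majority (≥23).

Edmonton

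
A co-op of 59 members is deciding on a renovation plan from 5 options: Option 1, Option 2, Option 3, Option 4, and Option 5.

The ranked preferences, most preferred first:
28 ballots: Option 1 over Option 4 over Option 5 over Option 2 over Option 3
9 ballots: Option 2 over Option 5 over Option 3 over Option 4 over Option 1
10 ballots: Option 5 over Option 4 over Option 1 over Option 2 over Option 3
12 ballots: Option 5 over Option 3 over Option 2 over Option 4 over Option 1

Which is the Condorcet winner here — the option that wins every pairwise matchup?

Option 5

Option 5 vs Option 1: 31–28
Option 5 vs Option 2: 50–9
Option 5 vs Option 3: 59–0
Option 5 vs Option 4: 31–28
Option 5 beats every other option.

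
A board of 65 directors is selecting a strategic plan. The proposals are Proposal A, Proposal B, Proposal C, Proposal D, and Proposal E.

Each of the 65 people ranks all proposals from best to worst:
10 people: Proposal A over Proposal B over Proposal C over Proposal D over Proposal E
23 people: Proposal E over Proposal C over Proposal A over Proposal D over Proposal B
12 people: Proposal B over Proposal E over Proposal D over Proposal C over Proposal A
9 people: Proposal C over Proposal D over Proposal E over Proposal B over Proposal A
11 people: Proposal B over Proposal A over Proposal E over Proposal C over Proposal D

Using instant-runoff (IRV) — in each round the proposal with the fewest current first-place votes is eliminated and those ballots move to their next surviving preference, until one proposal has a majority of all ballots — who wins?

Proposal B

Round 1: Proposal A 10, Proposal B 23, Proposal C 9, Proposal D 0, Proposal E 23. Proposal D eliminated.
Round 2: Proposal A 10, Proposal B 23, Proposal C 9, Proposal E 23. Proposal C eliminated.
Round 3: Proposal A 10, Proposal B 23, Proposal E 32. Proposal A eliminated.
Round 4: Proposal B 33, Proposal E 32. Proposal B has a majority (≥33).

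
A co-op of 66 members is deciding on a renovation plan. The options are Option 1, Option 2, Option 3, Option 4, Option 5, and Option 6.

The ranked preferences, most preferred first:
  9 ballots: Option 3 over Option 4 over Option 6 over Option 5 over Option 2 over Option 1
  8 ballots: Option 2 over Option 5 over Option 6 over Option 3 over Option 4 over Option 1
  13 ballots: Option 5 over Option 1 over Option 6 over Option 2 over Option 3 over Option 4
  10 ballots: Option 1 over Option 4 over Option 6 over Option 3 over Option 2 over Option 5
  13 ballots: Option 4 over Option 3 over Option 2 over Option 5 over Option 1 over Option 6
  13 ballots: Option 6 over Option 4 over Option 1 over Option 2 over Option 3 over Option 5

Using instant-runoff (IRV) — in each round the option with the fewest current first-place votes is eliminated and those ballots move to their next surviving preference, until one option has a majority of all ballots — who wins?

Round 1: Option 1 10, Option 2 8, Option 3 9, Option 4 13, Option 5 13, Option 6 13. Option 2 eliminated.
Round 2: Option 1 10, Option 3 9, Option 4 13, Option 5 21, Option 6 13. Option 3 eliminated.
Round 3: Option 1 10, Option 4 22, Option 5 21, Option 6 13. Option 1 eliminated.
Round 4: Option 4 32, Option 5 21, Option 6 13. Option 6 eliminated.
Round 5: Option 4 45, Option 5 21. Option 4 has a majority (≥34).

Option 4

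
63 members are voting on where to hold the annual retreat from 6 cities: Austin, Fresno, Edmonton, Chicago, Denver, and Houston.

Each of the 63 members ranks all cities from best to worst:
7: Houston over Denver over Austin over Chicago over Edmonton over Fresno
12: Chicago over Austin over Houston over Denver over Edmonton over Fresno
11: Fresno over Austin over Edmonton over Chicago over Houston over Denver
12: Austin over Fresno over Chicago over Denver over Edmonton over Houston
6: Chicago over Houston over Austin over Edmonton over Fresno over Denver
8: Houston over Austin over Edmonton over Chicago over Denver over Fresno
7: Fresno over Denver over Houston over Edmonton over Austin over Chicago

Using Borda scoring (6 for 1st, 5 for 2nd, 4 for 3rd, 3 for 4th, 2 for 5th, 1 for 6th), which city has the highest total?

Austin

Austin: 7×4 + 12×5 + 11×5 + 12×6 + 6×4 + 8×5 + 7×2 = 293
Fresno: 7×1 + 12×1 + 11×6 + 12×5 + 6×2 + 8×1 + 7×6 = 207
Edmonton: 7×2 + 12×2 + 11×4 + 12×2 + 6×3 + 8×4 + 7×3 = 177
Chicago: 7×3 + 12×6 + 11×3 + 12×4 + 6×6 + 8×3 + 7×1 = 241
Denver: 7×5 + 12×3 + 11×1 + 12×3 + 6×1 + 8×2 + 7×5 = 175
Houston: 7×6 + 12×4 + 11×2 + 12×1 + 6×5 + 8×6 + 7×4 = 230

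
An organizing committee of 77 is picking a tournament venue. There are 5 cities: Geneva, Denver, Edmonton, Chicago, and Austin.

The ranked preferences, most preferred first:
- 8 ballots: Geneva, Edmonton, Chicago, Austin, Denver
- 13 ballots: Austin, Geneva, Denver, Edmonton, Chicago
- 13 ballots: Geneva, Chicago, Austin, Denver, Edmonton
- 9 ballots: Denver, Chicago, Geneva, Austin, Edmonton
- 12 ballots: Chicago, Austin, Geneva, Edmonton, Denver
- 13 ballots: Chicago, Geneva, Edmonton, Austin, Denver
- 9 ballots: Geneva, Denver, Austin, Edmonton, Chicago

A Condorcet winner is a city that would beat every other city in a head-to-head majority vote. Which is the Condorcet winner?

Geneva

Geneva vs Denver: 68–9
Geneva vs Edmonton: 77–0
Geneva vs Chicago: 43–34
Geneva vs Austin: 52–25
Geneva beats every other city.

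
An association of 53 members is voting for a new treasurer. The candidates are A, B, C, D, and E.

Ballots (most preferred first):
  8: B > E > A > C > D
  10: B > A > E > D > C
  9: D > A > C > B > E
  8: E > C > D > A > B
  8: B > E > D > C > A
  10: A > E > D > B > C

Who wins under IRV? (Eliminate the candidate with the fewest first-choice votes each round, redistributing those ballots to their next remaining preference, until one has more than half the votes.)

Round 1: A 10, B 26, C 0, D 9, E 8. C eliminated.
Round 2: A 10, B 26, D 9, E 8. E eliminated.
Round 3: A 10, B 26, D 17. A eliminated.
Round 4: B 26, D 27. D has a majority (≥27).

D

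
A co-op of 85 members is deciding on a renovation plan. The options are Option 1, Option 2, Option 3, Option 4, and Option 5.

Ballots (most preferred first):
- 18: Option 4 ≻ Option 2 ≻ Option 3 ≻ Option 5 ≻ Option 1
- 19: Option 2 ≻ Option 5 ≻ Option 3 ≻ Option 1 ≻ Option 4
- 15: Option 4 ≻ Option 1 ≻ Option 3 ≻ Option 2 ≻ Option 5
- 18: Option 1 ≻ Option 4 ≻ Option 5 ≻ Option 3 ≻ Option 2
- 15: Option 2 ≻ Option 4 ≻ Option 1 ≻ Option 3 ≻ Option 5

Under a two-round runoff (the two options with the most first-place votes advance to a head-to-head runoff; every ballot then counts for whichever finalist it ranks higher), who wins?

Round 1 first-place votes: Option 1 18, Option 2 34, Option 3 0, Option 4 33, Option 5 0. Option 2 and Option 4 advance.
Runoff: Option 2 is ranked above Option 4 on 34 ballots, Option 4 above Option 2 on 51.

Option 4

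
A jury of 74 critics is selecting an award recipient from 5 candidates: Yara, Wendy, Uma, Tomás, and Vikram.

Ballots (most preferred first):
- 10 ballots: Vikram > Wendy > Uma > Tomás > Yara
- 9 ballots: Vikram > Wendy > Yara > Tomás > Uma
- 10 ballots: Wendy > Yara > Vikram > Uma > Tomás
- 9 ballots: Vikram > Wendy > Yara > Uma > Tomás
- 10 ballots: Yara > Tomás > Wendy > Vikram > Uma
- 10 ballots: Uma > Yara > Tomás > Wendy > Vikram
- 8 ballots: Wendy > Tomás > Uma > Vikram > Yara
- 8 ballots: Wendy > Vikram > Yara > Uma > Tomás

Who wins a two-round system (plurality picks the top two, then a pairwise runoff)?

Wendy

Round 1 first-place votes: Yara 10, Wendy 26, Uma 10, Tomás 0, Vikram 28. Vikram and Wendy advance.
Runoff: Vikram is ranked above Wendy on 28 ballots, Wendy above Vikram on 46.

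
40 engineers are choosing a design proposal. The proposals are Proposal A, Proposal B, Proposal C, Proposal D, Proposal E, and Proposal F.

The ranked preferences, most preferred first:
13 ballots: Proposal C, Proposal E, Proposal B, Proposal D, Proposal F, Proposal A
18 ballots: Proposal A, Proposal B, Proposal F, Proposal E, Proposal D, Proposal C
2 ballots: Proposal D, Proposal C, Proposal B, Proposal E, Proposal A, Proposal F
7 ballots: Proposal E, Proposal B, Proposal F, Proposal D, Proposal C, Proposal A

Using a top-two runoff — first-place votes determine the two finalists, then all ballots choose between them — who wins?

Proposal C

Round 1 first-place votes: Proposal A 18, Proposal B 0, Proposal C 13, Proposal D 2, Proposal E 7, Proposal F 0. Proposal A and Proposal C advance.
Runoff: Proposal A is ranked above Proposal C on 18 ballots, Proposal C above Proposal A on 22.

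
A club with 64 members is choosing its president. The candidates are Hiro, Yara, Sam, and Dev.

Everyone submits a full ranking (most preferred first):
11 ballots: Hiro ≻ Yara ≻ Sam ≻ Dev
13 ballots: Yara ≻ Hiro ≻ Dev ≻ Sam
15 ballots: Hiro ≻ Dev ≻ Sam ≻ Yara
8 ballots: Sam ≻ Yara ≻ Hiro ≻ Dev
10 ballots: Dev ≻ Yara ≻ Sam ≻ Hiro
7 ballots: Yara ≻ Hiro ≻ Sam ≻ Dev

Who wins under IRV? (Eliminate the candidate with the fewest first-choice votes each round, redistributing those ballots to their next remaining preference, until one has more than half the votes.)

Round 1: Hiro 26, Yara 20, Sam 8, Dev 10. Sam eliminated.
Round 2: Hiro 26, Yara 28, Dev 10. Dev eliminated.
Round 3: Hiro 26, Yara 38. Yara has a majority (≥33).

Yara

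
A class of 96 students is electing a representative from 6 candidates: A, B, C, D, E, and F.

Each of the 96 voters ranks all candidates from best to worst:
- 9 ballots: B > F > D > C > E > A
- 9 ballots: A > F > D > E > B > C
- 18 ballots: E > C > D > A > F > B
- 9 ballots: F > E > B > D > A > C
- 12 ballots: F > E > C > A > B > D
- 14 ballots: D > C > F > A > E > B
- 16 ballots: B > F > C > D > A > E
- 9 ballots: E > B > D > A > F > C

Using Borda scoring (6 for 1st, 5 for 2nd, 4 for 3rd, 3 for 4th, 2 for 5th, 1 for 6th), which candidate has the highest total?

F

A: 9×1 + 9×6 + 18×3 + 9×2 + 12×3 + 14×3 + 16×2 + 9×3 = 272
B: 9×6 + 9×2 + 18×1 + 9×4 + 12×2 + 14×1 + 16×6 + 9×5 = 305
C: 9×3 + 9×1 + 18×5 + 9×1 + 12×4 + 14×5 + 16×4 + 9×1 = 326
D: 9×4 + 9×4 + 18×4 + 9×3 + 12×1 + 14×6 + 16×3 + 9×4 = 351
E: 9×2 + 9×3 + 18×6 + 9×5 + 12×5 + 14×2 + 16×1 + 9×6 = 356
F: 9×5 + 9×5 + 18×2 + 9×6 + 12×6 + 14×4 + 16×5 + 9×2 = 406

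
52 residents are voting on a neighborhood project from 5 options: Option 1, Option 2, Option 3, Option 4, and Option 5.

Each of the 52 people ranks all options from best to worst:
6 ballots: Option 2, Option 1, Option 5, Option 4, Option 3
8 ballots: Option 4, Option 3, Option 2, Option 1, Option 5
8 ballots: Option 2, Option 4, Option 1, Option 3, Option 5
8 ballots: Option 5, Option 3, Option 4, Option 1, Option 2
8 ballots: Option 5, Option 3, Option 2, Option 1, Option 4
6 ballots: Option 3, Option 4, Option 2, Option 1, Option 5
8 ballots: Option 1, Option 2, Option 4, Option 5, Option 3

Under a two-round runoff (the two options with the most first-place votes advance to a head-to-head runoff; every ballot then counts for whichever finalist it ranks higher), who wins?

Option 2

Round 1 first-place votes: Option 1 8, Option 2 14, Option 3 6, Option 4 8, Option 5 16. Option 5 and Option 2 advance.
Runoff: Option 5 is ranked above Option 2 on 16 ballots, Option 2 above Option 5 on 36.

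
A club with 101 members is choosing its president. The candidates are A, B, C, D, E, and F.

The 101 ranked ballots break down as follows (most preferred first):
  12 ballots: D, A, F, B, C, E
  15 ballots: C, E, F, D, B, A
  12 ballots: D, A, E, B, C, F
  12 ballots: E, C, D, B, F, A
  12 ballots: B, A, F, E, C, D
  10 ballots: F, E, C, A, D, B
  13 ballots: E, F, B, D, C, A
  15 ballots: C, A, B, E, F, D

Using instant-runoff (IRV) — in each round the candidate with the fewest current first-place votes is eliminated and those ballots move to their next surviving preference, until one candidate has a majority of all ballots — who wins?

E

Round 1: A 0, B 12, C 30, D 24, E 25, F 10. A eliminated.
Round 2: B 12, C 30, D 24, E 25, F 10. F eliminated.
Round 3: B 12, C 30, D 24, E 35. B eliminated.
Round 4: C 30, D 24, E 47. D eliminated.
Round 5: C 42, E 59. E has a majority (≥51).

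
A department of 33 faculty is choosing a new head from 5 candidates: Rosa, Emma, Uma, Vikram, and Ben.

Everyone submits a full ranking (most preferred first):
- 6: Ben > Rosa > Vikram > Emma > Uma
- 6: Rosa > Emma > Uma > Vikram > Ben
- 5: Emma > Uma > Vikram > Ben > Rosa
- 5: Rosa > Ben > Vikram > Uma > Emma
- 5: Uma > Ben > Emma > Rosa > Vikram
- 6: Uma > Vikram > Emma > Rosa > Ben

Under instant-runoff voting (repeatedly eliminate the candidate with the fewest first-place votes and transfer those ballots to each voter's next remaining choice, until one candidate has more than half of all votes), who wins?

Round 1: Rosa 11, Emma 5, Uma 11, Vikram 0, Ben 6. Vikram eliminated.
Round 2: Rosa 11, Emma 5, Uma 11, Ben 6. Emma eliminated.
Round 3: Rosa 11, Uma 16, Ben 6. Ben eliminated.
Round 4: Rosa 17, Uma 16. Rosa has a majority (≥17).

Rosa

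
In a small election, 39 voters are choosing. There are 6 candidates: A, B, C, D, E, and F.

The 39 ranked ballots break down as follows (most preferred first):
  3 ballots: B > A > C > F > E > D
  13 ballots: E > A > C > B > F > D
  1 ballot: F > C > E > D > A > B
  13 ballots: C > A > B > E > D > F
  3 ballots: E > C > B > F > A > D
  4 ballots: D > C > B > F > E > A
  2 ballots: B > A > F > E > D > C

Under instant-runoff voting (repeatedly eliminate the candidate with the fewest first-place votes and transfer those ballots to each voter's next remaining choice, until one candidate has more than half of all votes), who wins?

Round 1: A 0, B 5, C 13, D 4, E 16, F 1. A eliminated.
Round 2: B 5, C 13, D 4, E 16, F 1. F eliminated.
Round 3: B 5, C 14, D 4, E 16. D eliminated.
Round 4: B 5, C 18, E 16. B eliminated.
Round 5: C 21, E 18. C has a majority (≥20).

C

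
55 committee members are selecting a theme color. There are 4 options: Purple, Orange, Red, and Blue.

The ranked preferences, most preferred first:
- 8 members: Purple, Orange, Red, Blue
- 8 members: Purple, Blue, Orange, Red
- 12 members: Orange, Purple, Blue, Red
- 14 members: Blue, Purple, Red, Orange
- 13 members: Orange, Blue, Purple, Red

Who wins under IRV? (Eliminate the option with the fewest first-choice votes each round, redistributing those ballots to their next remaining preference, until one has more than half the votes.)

Round 1: Purple 16, Orange 25, Red 0, Blue 14. Red eliminated.
Round 2: Purple 16, Orange 25, Blue 14. Blue eliminated.
Round 3: Purple 30, Orange 25. Purple has a majority (≥28).

Purple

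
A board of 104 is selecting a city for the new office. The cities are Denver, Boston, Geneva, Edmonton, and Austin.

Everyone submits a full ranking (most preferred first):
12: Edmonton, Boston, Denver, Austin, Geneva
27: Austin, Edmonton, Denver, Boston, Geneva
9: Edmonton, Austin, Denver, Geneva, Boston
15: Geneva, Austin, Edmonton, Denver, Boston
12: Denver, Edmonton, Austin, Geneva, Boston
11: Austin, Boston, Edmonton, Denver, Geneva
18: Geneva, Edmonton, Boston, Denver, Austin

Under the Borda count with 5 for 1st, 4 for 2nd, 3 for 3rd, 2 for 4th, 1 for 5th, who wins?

Edmonton

Denver: 12×3 + 27×3 + 9×3 + 15×2 + 12×5 + 11×2 + 18×2 = 292
Boston: 12×4 + 27×2 + 9×1 + 15×1 + 12×1 + 11×4 + 18×3 = 236
Geneva: 12×1 + 27×1 + 9×2 + 15×5 + 12×2 + 11×1 + 18×5 = 257
Edmonton: 12×5 + 27×4 + 9×5 + 15×3 + 12×4 + 11×3 + 18×4 = 411
Austin: 12×2 + 27×5 + 9×4 + 15×4 + 12×3 + 11×5 + 18×1 = 364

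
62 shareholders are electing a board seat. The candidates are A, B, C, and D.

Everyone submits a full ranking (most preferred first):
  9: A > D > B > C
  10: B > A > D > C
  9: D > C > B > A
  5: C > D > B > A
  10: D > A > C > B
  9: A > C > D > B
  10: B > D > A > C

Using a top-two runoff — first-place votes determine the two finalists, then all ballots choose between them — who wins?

D

Round 1 first-place votes: A 18, B 20, C 5, D 19. B and D advance.
Runoff: B is ranked above D on 20 ballots, D above B on 42.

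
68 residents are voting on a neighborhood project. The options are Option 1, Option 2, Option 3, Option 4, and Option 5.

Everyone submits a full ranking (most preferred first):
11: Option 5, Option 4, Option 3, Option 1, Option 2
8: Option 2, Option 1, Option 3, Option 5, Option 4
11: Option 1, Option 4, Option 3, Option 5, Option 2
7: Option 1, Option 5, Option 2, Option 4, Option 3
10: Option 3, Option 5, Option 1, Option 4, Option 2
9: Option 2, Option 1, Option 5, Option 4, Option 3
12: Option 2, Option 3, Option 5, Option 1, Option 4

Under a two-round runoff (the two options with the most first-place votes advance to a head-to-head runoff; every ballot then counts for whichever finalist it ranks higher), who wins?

Round 1 first-place votes: Option 1 18, Option 2 29, Option 3 10, Option 4 0, Option 5 11. Option 2 and Option 1 advance.
Runoff: Option 2 is ranked above Option 1 on 29 ballots, Option 1 above Option 2 on 39.

Option 1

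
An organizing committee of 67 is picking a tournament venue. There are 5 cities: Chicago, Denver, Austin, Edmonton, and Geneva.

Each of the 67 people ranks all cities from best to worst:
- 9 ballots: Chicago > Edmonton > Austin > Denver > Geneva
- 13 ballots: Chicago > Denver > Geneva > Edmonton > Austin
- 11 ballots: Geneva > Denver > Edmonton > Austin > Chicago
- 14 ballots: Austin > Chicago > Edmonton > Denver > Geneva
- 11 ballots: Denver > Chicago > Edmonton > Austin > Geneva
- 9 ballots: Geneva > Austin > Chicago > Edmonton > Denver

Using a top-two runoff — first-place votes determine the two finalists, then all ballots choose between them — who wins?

Round 1 first-place votes: Chicago 22, Denver 11, Austin 14, Edmonton 0, Geneva 20. Chicago and Geneva advance.
Runoff: Chicago is ranked above Geneva on 47 ballots, Geneva above Chicago on 20.

Chicago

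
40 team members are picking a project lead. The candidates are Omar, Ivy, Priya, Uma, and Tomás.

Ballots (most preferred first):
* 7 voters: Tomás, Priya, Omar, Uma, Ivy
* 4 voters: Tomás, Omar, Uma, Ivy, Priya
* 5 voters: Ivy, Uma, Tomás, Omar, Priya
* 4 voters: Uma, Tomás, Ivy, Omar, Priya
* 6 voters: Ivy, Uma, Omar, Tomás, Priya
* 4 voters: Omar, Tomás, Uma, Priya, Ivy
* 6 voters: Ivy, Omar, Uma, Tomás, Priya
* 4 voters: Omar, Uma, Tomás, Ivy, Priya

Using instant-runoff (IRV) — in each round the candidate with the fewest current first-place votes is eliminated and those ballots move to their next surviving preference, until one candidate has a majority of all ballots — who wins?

Round 1: Omar 8, Ivy 17, Priya 0, Uma 4, Tomás 11. Priya eliminated.
Round 2: Omar 8, Ivy 17, Uma 4, Tomás 11. Uma eliminated.
Round 3: Omar 8, Ivy 17, Tomás 15. Omar eliminated.
Round 4: Ivy 17, Tomás 23. Tomás has a majority (≥21).

Tomás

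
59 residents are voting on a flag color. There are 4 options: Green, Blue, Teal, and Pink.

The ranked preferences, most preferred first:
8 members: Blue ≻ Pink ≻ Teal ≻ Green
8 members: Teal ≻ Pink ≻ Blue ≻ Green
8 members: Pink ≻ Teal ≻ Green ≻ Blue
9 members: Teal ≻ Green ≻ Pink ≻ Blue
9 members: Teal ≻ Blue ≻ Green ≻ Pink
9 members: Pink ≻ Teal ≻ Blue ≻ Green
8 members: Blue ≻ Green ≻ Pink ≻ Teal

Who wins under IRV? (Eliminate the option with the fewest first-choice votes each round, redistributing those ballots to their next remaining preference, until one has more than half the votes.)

Pink

Round 1: Green 0, Blue 16, Teal 26, Pink 17. Green eliminated.
Round 2: Blue 16, Teal 26, Pink 17. Blue eliminated.
Round 3: Teal 26, Pink 33. Pink has a majority (≥30).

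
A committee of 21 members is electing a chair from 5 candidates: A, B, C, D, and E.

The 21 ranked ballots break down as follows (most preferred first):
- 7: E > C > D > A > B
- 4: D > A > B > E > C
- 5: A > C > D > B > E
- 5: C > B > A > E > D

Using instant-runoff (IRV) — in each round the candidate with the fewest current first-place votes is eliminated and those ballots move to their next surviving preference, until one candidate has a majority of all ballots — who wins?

Round 1: A 5, B 0, C 5, D 4, E 7. B eliminated.
Round 2: A 5, C 5, D 4, E 7. D eliminated.
Round 3: A 9, C 5, E 7. C eliminated.
Round 4: A 14, E 7. A has a majority (≥11).

A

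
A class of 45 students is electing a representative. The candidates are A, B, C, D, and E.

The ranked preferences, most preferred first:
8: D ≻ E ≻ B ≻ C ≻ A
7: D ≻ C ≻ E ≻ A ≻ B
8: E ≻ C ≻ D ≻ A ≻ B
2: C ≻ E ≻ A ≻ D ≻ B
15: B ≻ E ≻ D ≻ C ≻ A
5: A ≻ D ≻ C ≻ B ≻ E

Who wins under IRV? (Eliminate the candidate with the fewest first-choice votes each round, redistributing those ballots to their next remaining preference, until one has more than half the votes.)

D

Round 1: A 5, B 15, C 2, D 15, E 8. C eliminated.
Round 2: A 5, B 15, D 15, E 10. A eliminated.
Round 3: B 15, D 20, E 10. E eliminated.
Round 4: B 15, D 30. D has a majority (≥23).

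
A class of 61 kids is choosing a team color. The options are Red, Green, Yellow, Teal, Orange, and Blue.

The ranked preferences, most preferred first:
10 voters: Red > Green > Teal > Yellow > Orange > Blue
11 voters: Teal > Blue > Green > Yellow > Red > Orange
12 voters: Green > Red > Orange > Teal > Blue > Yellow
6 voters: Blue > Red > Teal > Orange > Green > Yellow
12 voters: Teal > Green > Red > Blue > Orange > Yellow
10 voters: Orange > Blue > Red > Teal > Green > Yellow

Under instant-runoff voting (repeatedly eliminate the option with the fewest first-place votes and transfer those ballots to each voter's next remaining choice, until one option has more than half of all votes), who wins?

Red

Round 1: Red 10, Green 12, Yellow 0, Teal 23, Orange 10, Blue 6. Yellow eliminated.
Round 2: Red 10, Green 12, Teal 23, Orange 10, Blue 6. Blue eliminated.
Round 3: Red 16, Green 12, Teal 23, Orange 10. Orange eliminated.
Round 4: Red 26, Green 12, Teal 23. Green eliminated.
Round 5: Red 38, Teal 23. Red has a majority (≥31).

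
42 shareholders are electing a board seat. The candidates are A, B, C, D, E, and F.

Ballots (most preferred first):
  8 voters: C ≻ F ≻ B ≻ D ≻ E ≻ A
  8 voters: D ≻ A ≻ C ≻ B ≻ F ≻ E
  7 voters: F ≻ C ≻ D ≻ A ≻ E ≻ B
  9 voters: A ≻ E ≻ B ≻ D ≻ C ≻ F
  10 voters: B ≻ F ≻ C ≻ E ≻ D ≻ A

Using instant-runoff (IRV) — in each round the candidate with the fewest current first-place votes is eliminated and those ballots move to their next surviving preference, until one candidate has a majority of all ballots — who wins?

Round 1: A 9, B 10, C 8, D 8, E 0, F 7. E eliminated.
Round 2: A 9, B 10, C 8, D 8, F 7. F eliminated.
Round 3: A 9, B 10, C 15, D 8. D eliminated.
Round 4: A 17, B 10, C 15. B eliminated.
Round 5: A 17, C 25. C has a majority (≥22).

C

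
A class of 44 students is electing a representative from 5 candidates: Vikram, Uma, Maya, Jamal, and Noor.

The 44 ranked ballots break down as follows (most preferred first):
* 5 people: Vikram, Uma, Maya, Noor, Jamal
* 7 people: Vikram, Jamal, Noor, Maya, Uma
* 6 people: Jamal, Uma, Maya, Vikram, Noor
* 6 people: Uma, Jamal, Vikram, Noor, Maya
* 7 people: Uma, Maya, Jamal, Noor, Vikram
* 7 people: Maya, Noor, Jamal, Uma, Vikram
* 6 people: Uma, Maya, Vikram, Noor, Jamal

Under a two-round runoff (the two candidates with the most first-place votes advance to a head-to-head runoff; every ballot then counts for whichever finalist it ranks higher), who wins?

Round 1 first-place votes: Vikram 12, Uma 19, Maya 7, Jamal 6, Noor 0. Uma and Vikram advance.
Runoff: Uma is ranked above Vikram on 32 ballots, Vikram above Uma on 12.

Uma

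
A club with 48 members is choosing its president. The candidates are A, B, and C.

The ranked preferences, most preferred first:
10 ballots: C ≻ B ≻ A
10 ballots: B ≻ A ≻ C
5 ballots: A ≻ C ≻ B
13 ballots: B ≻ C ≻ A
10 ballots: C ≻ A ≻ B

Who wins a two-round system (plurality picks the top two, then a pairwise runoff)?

C

Round 1 first-place votes: A 5, B 23, C 20. B and C advance.
Runoff: B is ranked above C on 23 ballots, C above B on 25.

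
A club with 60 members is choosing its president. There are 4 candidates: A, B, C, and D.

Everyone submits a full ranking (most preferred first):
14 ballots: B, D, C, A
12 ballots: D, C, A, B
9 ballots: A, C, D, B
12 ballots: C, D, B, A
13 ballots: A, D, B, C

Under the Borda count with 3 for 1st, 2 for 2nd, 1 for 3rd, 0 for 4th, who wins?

D

A: 14×0 + 12×1 + 9×3 + 12×0 + 13×3 = 78
B: 14×3 + 12×0 + 9×0 + 12×1 + 13×1 = 67
C: 14×1 + 12×2 + 9×2 + 12×3 + 13×0 = 92
D: 14×2 + 12×3 + 9×1 + 12×2 + 13×2 = 123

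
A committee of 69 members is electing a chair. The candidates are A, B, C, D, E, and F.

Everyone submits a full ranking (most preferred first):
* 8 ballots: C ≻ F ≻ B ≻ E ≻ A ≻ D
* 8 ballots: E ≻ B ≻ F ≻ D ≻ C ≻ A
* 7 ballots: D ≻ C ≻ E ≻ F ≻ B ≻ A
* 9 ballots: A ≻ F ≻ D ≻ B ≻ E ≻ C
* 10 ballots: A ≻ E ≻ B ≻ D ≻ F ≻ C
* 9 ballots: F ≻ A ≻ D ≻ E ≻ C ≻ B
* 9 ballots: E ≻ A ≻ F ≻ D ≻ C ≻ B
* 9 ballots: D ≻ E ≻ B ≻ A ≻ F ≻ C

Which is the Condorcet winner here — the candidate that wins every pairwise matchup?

E

E vs A: 41–28
E vs B: 52–17
E vs C: 54–15
E vs D: 35–34
E vs F: 43–26
E beats every other candidate.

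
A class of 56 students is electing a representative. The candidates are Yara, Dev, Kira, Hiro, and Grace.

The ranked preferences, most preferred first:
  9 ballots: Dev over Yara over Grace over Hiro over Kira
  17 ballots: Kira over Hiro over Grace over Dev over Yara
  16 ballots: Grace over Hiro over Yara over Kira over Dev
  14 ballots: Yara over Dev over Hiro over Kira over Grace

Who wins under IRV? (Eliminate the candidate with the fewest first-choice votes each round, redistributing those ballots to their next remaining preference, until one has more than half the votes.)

Yara

Round 1: Yara 14, Dev 9, Kira 17, Hiro 0, Grace 16. Hiro eliminated.
Round 2: Yara 14, Dev 9, Kira 17, Grace 16. Dev eliminated.
Round 3: Yara 23, Kira 17, Grace 16. Grace eliminated.
Round 4: Yara 39, Kira 17. Yara has a majority (≥29).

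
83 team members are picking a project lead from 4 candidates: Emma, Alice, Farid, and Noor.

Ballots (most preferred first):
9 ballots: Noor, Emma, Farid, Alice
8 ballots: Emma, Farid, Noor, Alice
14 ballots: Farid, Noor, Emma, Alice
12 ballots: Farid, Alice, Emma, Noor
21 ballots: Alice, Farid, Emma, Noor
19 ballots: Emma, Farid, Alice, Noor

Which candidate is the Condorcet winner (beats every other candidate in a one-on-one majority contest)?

Farid

Farid vs Emma: 47–36
Farid vs Alice: 62–21
Farid vs Noor: 74–9
Farid beats every other candidate.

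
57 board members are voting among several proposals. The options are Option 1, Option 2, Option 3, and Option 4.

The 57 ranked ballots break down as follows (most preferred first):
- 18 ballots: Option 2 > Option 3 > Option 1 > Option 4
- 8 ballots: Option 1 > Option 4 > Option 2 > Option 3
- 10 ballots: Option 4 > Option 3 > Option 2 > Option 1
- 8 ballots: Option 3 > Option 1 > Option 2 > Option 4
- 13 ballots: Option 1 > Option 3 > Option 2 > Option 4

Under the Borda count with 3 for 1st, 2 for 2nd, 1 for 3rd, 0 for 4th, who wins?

Option 3

Option 1: 18×1 + 8×3 + 10×0 + 8×2 + 13×3 = 97
Option 2: 18×3 + 8×1 + 10×1 + 8×1 + 13×1 = 93
Option 3: 18×2 + 8×0 + 10×2 + 8×3 + 13×2 = 106
Option 4: 18×0 + 8×2 + 10×3 + 8×0 + 13×0 = 46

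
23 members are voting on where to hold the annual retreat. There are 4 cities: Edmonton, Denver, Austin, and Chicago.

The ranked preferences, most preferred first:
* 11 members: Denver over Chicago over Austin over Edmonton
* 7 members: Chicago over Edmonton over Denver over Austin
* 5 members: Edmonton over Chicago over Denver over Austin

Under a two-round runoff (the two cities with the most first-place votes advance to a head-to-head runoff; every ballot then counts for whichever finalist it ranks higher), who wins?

Round 1 first-place votes: Edmonton 5, Denver 11, Austin 0, Chicago 7. Denver and Chicago advance.
Runoff: Denver is ranked above Chicago on 11 ballots, Chicago above Denver on 12.

Chicago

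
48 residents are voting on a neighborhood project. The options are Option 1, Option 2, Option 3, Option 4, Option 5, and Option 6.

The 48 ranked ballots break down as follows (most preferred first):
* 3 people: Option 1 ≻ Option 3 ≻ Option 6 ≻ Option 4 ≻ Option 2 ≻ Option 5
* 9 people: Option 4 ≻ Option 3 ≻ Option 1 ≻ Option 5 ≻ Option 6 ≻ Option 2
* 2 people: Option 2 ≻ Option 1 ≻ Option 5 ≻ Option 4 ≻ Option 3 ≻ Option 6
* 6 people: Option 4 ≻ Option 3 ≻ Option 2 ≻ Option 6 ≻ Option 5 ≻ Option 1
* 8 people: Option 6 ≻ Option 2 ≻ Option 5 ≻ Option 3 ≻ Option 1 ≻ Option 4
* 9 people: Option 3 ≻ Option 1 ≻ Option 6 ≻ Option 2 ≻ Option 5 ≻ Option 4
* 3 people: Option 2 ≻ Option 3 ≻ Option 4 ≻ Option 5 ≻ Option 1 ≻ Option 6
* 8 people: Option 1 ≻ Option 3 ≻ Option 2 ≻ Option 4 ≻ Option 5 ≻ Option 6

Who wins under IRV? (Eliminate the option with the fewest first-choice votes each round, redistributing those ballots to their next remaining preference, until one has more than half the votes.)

Round 1: Option 1 11, Option 2 5, Option 3 9, Option 4 15, Option 5 0, Option 6 8. Option 5 eliminated.
Round 2: Option 1 11, Option 2 5, Option 3 9, Option 4 15, Option 6 8. Option 2 eliminated.
Round 3: Option 1 13, Option 3 12, Option 4 15, Option 6 8. Option 6 eliminated.
Round 4: Option 1 13, Option 3 20, Option 4 15. Option 1 eliminated.
Round 5: Option 3 31, Option 4 17. Option 3 has a majority (≥25).

Option 3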